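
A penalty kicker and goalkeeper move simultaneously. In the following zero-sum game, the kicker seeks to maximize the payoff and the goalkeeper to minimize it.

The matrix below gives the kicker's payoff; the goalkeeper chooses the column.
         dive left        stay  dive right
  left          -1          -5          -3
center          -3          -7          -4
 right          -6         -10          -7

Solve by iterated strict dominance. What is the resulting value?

-5

Column dive left is strictly dominated by stay for the goalkeeper (-5<-1, -7<-3, -10<-6); eliminate dive left.
Row center is strictly dominated by row left (-5>-7, -3>-4); eliminate center.
Row right is strictly dominated by row left (-5>-10, -3>-7); eliminate right.
Column dive right is strictly dominated by stay for the goalkeeper (-5<-3); eliminate dive right.
Only (left, stay) remains, with payoff -5.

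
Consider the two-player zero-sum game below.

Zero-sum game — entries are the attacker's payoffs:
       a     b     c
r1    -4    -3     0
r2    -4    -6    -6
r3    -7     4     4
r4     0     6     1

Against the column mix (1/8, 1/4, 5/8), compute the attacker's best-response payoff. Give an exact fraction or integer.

r1: (-4)·(1/8) + (-3)·(1/4) + (0)·(5/8) = -5/4.
r2: (-4)·(1/8) + (-6)·(1/4) + (-6)·(5/8) = -23/4.
r3: (-7)·(1/8) + (4)·(1/4) + (4)·(5/8) = 21/8.
r4: (0)·(1/8) + (6)·(1/4) + (1)·(5/8) = 17/8.
The best pure response is r3 with expected payoff 21/8.

21/8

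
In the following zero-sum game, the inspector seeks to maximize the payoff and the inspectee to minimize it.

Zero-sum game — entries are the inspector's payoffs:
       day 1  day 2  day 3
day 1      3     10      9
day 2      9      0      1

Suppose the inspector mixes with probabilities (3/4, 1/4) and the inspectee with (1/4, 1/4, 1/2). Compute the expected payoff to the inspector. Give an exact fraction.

Against (1/4, 1/4, 1/2), each row's expected payoff is day 1: 31/4; day 2: 11/4.
Taking the (3/4, 1/4)-weighted average: (3/4)·(31/4) + (1/4)·(11/4) = 13/2.

13/2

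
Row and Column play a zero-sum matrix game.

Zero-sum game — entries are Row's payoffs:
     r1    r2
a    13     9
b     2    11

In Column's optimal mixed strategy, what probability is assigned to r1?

Row minima are 9 and 2, so Row's maximin is 9; column maxima are 13 and 11, so Column's minimax is 11. These differ, so the equilibrium is in mixed strategies.
Let Column play r1 with probability q. Row is indifferent when 13q + 9(1−q) = 2q + 11(1−q), giving q = 2/13.

2/13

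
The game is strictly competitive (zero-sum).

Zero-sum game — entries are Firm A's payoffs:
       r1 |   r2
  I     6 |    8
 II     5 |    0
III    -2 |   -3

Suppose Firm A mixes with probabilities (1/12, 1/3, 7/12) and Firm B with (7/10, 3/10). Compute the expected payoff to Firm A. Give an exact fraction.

Against (7/10, 3/10), each row's expected payoff is I: 33/5; II: 7/2; III: -23/10.
Taking the (1/12, 1/3, 7/12)-weighted average: (1/12)·(33/5) + (1/3)·(7/2) + (7/12)·(-23/10) = 3/8.

3/8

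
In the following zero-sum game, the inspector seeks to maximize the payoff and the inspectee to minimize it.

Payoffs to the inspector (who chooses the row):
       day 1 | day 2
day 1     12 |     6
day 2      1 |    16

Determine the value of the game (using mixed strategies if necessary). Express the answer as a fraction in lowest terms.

Row minima are 6 and 1, so the inspector's maximin is 6; column maxima are 12 and 16, so the inspectee's minimax is 12. These differ, so the equilibrium is in mixed strategies.
Let the inspector play day 1 with probability p. The inspectee is indifferent when 12p + (1−p) = 6p + 16(1−p), giving p = 5/7.
Let the inspectee play day 1 with probability q. The inspector is indifferent when 12q + 6(1−q) = q + 16(1−q), giving q = 10/21.
The value is 12·(10/21) + (6)·(11/21) = 62/7.

62/7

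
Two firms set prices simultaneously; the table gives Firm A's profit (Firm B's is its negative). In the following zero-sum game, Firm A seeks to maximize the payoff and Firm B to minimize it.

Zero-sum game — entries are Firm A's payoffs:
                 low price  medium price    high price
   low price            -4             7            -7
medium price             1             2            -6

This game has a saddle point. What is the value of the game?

Row minima: -7, -6 → Firm A's maximin is -6.
Column maxima: 1, 7, -6 → Firm B's minimax is -6.
They coincide at (medium price, high price), so the value is -6.

-6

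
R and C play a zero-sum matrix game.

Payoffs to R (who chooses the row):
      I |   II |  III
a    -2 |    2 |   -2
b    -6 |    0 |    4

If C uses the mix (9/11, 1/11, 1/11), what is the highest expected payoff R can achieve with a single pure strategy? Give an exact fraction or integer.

a: (-2)·(9/11) + (2)·(1/11) + (-2)·(1/11) = -18/11.
b: (-6)·(9/11) + (0)·(1/11) + (4)·(1/11) = -50/11.
The best pure response is a with expected payoff -18/11.

-18/11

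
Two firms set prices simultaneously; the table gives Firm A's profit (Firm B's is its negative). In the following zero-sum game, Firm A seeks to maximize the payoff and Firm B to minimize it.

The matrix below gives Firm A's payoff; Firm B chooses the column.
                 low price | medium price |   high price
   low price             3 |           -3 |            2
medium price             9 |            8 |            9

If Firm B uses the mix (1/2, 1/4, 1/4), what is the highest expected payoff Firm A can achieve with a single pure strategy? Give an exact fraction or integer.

low price: (3)·(1/2) + (-3)·(1/4) + (2)·(1/4) = 5/4.
medium price: (9)·(1/2) + (8)·(1/4) + (9)·(1/4) = 35/4.
The best pure response is medium price with expected payoff 35/4.

35/4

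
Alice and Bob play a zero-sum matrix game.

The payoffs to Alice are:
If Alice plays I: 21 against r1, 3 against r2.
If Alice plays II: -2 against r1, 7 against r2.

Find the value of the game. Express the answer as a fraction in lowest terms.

Row minima are 3 and -2, so Alice's maximin is 3; column maxima are 21 and 7, so Bob's minimax is 7. These differ, so the equilibrium is in mixed strategies.
Let Alice play I with probability p. Bob is indifferent when 21p − 2(1−p) = 3p + 7(1−p), giving p = 1/3.
Let Bob play r1 with probability q. Alice is indifferent when 21q + 3(1−q) = −2q + 7(1−q), giving q = 4/27.
The value is 21·(4/27) + (3)·(23/27) = 17/3.

17/3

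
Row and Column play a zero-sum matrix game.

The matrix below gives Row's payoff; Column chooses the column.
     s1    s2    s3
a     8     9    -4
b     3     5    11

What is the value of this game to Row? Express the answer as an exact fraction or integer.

Column s2 is strictly dominated by s1 for Column (it gives Row more in every row).
The remaining 2×2 game on (a, b) × (s1, s3) has no saddle point. Let Row play a with probability p; indifference gives 8p + 3(1−p) = −4p + 11(1−p), so p = 2/5.
Similarly Column's optimal q on s1 is 3/4, and the value is 8·(3/4) + (-4)·(1/4) = 5.

5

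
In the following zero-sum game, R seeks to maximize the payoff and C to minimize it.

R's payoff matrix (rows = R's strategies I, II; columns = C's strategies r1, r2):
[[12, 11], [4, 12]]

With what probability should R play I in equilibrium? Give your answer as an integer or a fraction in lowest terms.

Row minima are 11 and 4, so R's maximin is 11; column maxima are 12 and 12, so C's minimax is 12. These differ, so the equilibrium is in mixed strategies.
Let R play I with probability p. C is indifferent when 12p + 4(1−p) = 11p + 12(1−p), giving p = 8/9.

8/9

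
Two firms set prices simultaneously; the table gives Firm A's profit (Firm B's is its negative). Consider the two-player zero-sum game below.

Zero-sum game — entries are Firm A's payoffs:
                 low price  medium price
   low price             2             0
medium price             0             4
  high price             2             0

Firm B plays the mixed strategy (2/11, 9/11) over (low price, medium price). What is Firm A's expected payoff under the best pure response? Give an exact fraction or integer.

low price: (2)·(2/11) + (0)·(9/11) = 4/11.
medium price: (0)·(2/11) + (4)·(9/11) = 36/11.
high price: (2)·(2/11) + (0)·(9/11) = 4/11.
The best pure response is medium price with expected payoff 36/11.

36/11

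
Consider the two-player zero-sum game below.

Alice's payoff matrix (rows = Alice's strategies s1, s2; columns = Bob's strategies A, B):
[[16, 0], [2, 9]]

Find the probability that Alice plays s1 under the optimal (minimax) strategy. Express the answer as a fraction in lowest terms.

Row minima are 0 and 2, so Alice's maximin is 2; column maxima are 16 and 9, so Bob's minimax is 9. These differ, so the equilibrium is in mixed strategies.
Let Alice play s1 with probability p. Bob is indifferent when 16p + 2(1−p) = 9(1−p), giving p = 7/23.

7/23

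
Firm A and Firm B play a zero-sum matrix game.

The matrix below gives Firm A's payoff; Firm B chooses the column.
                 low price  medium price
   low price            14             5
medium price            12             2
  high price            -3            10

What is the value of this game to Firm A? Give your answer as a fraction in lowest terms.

155/22

Row medium price is strictly dominated by row low price, so Firm A never plays it.
The remaining 2×2 game on (low price, high price) × (low price, medium price) has no saddle point. Let Firm A play low price with probability p; indifference gives 14p − 3(1−p) = 5p + 10(1−p), so p = 13/22.
Similarly Firm B's optimal q on low price is 5/22, and the value is 14·(5/22) + (5)·(17/22) = 155/22.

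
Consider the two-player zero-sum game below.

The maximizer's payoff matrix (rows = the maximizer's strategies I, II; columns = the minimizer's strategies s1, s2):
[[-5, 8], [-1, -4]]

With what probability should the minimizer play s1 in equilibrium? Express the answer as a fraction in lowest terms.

Row minima are -5 and -4, so the maximizer's maximin is -4; column maxima are -1 and 8, so the minimizer's minimax is -1. These differ, so the equilibrium is in mixed strategies.
Let the minimizer play s1 with probability q. The maximizer is indifferent when −5q + 8(1−q) = −q − 4(1−q), giving q = 3/4.

3/4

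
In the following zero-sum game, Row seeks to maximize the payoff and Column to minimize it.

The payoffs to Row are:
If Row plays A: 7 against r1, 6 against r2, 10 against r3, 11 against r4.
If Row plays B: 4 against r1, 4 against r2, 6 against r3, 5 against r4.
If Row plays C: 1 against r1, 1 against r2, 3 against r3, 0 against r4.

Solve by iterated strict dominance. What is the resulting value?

6

Row B is strictly dominated by row A (7>4, 6>4, 10>6, 11>5); eliminate B.
Row C is strictly dominated by row A (7>1, 6>1, 10>3, 11>0); eliminate C.
Column r4 is strictly dominated by r1 for Column (7<11); eliminate r4.
Column r1 is strictly dominated by r2 for Column (6<7); eliminate r1.
Column r3 is strictly dominated by r2 for Column (6<10); eliminate r3.
Only (A, r2) remains, with payoff 6.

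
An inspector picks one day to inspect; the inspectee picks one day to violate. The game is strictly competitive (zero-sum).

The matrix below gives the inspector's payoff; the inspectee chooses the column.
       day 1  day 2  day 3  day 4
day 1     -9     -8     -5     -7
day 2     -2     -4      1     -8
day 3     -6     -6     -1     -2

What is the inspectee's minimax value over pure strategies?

-4

The worst case (largest entry) in each column is day 1: -2, day 2: -4, day 3: 1, day 4: -2.
The best (smallest) of these is -4.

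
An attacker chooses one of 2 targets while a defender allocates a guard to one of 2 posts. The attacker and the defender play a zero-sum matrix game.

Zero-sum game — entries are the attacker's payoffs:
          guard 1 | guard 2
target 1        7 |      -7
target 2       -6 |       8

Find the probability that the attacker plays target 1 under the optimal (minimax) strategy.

Row minima are -7 and -6, so the attacker's maximin is -6; column maxima are 7 and 8, so the defender's minimax is 7. These differ, so the equilibrium is in mixed strategies.
Let the attacker play target 1 with probability p. The defender is indifferent when 7p − 6(1−p) = −7p + 8(1−p), giving p = 1/2.

1/2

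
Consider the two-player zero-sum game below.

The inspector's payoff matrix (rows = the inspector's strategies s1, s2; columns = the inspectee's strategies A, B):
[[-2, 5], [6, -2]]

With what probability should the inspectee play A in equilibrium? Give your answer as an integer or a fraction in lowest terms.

7/15

Row minima are -2 and -2, so the inspector's maximin is -2; column maxima are 6 and 5, so the inspectee's minimax is 5. These differ, so the equilibrium is in mixed strategies.
Let the inspectee play A with probability q. The inspector is indifferent when −2q + 5(1−q) = 6q − 2(1−q), giving q = 7/15.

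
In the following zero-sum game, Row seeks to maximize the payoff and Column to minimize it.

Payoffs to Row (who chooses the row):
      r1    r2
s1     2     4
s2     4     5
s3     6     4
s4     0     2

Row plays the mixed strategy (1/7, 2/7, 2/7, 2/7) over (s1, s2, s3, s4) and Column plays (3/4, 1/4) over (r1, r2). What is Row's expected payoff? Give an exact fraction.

Against (3/4, 1/4), each row's expected payoff is s1: 5/2; s2: 17/4; s3: 11/2; s4: 1/2.
Taking the (1/7, 2/7, 2/7, 2/7)-weighted average: (1/7)·(5/2) + (2/7)·(17/4) + (2/7)·(11/2) + (2/7)·(1/2) = 23/7.

23/7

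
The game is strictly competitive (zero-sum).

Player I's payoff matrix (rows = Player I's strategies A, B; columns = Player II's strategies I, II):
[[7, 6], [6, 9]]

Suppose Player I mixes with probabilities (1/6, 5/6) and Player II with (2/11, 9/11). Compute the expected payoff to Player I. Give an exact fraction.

Against (2/11, 9/11), each row's expected payoff is A: 68/11; B: 93/11.
Taking the (1/6, 5/6)-weighted average: (1/6)·(68/11) + (5/6)·(93/11) = 533/66.

533/66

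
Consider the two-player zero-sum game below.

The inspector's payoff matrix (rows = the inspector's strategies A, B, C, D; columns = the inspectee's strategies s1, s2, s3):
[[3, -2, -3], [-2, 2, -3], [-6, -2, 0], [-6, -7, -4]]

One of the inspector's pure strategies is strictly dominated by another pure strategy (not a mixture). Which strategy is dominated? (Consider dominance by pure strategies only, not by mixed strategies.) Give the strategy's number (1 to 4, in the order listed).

Compare D with A: 3 > -6, -2 > -7, -3 > -4.
So A strictly dominates D for the inspector; D is strictly dominated.

4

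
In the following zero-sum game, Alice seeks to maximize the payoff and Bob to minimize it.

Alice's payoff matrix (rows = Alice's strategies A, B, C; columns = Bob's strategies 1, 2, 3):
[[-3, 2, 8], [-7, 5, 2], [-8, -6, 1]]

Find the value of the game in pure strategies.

Row minima: -3, -7, -8 → Alice's maximin is -3.
Column maxima: -3, 5, 8 → Bob's minimax is -3.
They coincide at (A, 1), so the value is -3.

-3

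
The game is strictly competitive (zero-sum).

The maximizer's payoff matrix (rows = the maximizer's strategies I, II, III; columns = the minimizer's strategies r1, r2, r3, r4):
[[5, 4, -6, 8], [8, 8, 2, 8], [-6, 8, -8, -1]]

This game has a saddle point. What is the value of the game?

Row minima: -6, 2, -8 → the maximizer's maximin is 2.
Column maxima: 8, 8, 2, 8 → the minimizer's minimax is 2.
They coincide at (II, r3), so the value is 2.

2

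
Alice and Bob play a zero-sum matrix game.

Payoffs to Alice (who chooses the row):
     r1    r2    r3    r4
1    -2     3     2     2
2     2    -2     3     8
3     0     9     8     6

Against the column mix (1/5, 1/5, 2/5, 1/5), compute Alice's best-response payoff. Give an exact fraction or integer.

31/5

1: (-2)·(1/5) + (3)·(1/5) + (2)·(2/5) + (2)·(1/5) = 7/5.
2: (2)·(1/5) + (-2)·(1/5) + (3)·(2/5) + (8)·(1/5) = 14/5.
3: (0)·(1/5) + (9)·(1/5) + (8)·(2/5) + (6)·(1/5) = 31/5.
The best pure response is 3 with expected payoff 31/5.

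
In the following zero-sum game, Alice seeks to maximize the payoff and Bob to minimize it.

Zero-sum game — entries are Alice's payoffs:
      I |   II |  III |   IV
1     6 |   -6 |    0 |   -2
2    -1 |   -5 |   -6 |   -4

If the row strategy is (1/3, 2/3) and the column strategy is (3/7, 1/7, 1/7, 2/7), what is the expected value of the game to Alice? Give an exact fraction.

Against (3/7, 1/7, 1/7, 2/7), each row's expected payoff is 1: 8/7; 2: -22/7.
Taking the (1/3, 2/3)-weighted average: (1/3)·(8/7) + (2/3)·(-22/7) = -12/7.

-12/7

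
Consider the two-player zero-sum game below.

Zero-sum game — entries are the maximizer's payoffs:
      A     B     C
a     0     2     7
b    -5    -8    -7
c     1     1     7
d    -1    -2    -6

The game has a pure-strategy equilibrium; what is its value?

1

Row minima: 0, -8, 1, -6 → the maximizer's maximin is 1.
Column maxima: 1, 2, 7 → the minimizer's minimax is 1.
They coincide at (c, A), so the value is 1.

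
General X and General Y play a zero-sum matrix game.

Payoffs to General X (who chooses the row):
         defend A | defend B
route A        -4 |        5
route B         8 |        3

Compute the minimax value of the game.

26/7

Row minima are -4 and 3, so General X's maximin is 3; column maxima are 8 and 5, so General Y's minimax is 5. These differ, so the equilibrium is in mixed strategies.
Let General X play route A with probability p. General Y is indifferent when −4p + 8(1−p) = 5p + 3(1−p), giving p = 5/14.
Let General Y play defend A with probability q. General X is indifferent when −4q + 5(1−q) = 8q + 3(1−q), giving q = 1/7.
The value is -4·(1/7) + (5)·(6/7) = 26/7.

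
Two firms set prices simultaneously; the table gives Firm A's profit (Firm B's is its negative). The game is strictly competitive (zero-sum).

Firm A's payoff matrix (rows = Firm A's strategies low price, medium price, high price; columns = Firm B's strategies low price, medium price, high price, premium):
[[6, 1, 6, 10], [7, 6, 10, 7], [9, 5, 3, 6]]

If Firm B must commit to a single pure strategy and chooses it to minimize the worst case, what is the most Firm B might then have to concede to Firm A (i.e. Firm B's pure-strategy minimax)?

The worst case (largest entry) in each column is low price: 9, medium price: 6, high price: 10, premium: 10.
The best (smallest) of these is 6.

6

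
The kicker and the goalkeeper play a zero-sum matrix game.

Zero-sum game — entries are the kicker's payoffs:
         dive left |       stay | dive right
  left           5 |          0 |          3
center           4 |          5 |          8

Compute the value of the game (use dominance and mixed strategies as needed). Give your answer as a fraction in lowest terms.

25/6

Column dive right is strictly dominated by stay for the goalkeeper (it gives the kicker more in every row).
The remaining 2×2 game on (left, center) × (dive left, stay) has no saddle point. Let the kicker play left with probability p; indifference gives 5p + 4(1−p) = 5(1−p), so p = 1/6.
Similarly the goalkeeper's optimal q on dive left is 5/6, and the value is 5·(5/6) + (0)·(1/6) = 25/6.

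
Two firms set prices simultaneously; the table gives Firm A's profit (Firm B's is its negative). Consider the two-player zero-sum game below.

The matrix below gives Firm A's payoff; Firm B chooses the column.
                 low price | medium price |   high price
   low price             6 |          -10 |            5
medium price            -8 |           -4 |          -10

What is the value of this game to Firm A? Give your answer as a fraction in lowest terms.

Column low price is strictly dominated by high price for Firm B (it gives Firm A more in every row).
The remaining 2×2 game on (low price, medium price) × (medium price, high price) has no saddle point. Let Firm A play low price with probability p; indifference gives −10p − 4(1−p) = 5p − 10(1−p), so p = 2/7.
Similarly Firm B's optimal q on medium price is 5/7, and the value is -10·(5/7) + (5)·(2/7) = -40/7.

-40/7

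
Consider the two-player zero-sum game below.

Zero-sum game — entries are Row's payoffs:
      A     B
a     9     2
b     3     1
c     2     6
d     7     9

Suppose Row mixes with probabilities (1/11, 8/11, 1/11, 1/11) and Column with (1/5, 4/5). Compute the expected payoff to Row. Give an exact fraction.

142/55

Against (1/5, 4/5), each row's expected payoff is a: 17/5; b: 7/5; c: 26/5; d: 43/5.
Taking the (1/11, 8/11, 1/11, 1/11)-weighted average: (1/11)·(17/5) + (8/11)·(7/5) + (1/11)·(26/5) + (1/11)·(43/5) = 142/55.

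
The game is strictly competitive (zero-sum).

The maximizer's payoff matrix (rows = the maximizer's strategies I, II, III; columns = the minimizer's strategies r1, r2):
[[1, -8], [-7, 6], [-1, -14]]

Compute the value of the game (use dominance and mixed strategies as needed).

-25/11

Row III is strictly dominated by row I, so the maximizer never plays it.
The remaining 2×2 game on (I, II) × (r1, r2) has no saddle point. Let the maximizer play I with probability p; indifference gives p − 7(1−p) = −8p + 6(1−p), so p = 13/22.
Similarly the minimizer's optimal q on r1 is 7/11, and the value is 1·(7/11) + (-8)·(4/11) = -25/11.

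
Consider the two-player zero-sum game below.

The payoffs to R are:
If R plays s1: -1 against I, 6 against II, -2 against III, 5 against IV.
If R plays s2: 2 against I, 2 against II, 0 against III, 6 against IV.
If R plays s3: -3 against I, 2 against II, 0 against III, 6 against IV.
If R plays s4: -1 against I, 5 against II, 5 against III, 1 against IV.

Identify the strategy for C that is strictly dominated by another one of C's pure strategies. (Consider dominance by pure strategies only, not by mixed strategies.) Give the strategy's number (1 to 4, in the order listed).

4

C prefers columns that give R less. Compare IV with I: -1 < 5, 2 < 6, -3 < 6, -1 < 1.
So I strictly dominates IV for C; IV is strictly dominated.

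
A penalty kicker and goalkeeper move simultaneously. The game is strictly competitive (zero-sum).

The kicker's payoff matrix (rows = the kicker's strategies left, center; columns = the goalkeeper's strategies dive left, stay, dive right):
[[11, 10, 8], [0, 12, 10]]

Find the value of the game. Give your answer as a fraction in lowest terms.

110/13

Column stay is strictly dominated by dive right for the goalkeeper (it gives the kicker more in every row).
The remaining 2×2 game on (left, center) × (dive left, dive right) has no saddle point. Let the kicker play left with probability p; indifference gives 11p = 8p + 10(1−p), so p = 10/13.
Similarly the goalkeeper's optimal q on dive left is 2/13, and the value is 11·(2/13) + (8)·(11/13) = 110/13.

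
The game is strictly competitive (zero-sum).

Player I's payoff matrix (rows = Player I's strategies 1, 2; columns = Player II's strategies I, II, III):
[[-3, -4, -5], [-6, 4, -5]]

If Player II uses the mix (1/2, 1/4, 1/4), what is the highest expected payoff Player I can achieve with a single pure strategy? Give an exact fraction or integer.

-13/4

1: (-3)·(1/2) + (-4)·(1/4) + (-5)·(1/4) = -15/4.
2: (-6)·(1/2) + (4)·(1/4) + (-5)·(1/4) = -13/4.
The best pure response is 2 with expected payoff -13/4.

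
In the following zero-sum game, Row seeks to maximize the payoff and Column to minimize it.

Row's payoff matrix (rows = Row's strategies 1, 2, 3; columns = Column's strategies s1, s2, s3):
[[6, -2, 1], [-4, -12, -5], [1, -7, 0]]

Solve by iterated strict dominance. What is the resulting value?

Column s3 is strictly dominated by s2 for Column (-2<1, -12<-5, -7<0); eliminate s3.
Column s1 is strictly dominated by s2 for Column (-2<6, -12<-4, -7<1); eliminate s1.
Row 3 is strictly dominated by row 1 (-2>-7); eliminate 3.
Row 2 is strictly dominated by row 1 (-2>-12); eliminate 2.
Only (1, s2) remains, with payoff -2.

-2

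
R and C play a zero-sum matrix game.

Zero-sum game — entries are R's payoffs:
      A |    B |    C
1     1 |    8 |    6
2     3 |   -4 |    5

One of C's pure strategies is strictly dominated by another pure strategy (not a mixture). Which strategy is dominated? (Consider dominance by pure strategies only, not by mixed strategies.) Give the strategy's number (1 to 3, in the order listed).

3

C prefers columns that give R less. Compare C with A: 1 < 6, 3 < 5.
So A strictly dominates C for C; C is strictly dominated.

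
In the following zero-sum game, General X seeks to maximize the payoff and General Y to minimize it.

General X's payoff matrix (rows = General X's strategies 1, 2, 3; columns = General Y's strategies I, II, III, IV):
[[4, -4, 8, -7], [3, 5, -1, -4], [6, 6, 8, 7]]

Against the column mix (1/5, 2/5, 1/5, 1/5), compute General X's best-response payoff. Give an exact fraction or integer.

33/5

1: (4)·(1/5) + (-4)·(2/5) + (8)·(1/5) + (-7)·(1/5) = -3/5.
2: (3)·(1/5) + (5)·(2/5) + (-1)·(1/5) + (-4)·(1/5) = 8/5.
3: (6)·(1/5) + (6)·(2/5) + (8)·(1/5) + (7)·(1/5) = 33/5.
The best pure response is 3 with expected payoff 33/5.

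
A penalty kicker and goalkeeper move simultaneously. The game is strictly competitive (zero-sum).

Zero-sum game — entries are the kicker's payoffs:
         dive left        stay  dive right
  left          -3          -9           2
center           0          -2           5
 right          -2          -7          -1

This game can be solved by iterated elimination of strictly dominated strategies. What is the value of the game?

-2

Column dive right is strictly dominated by dive left for the goalkeeper (-3<2, 0<5, -2<-1); eliminate dive right.
Column dive left is strictly dominated by stay for the goalkeeper (-9<-3, -2<0, -7<-2); eliminate dive left.
Row left is strictly dominated by row center (-2>-9); eliminate left.
Row right is strictly dominated by row center (-2>-7); eliminate right.
Only (center, stay) remains, with payoff -2.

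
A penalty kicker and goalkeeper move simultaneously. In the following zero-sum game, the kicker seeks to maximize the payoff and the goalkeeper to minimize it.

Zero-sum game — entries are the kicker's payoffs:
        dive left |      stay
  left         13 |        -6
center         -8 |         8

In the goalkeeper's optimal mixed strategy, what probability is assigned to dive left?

2/5

Row minima are -6 and -8, so the kicker's maximin is -6; column maxima are 13 and 8, so the goalkeeper's minimax is 8. These differ, so the equilibrium is in mixed strategies.
Let the goalkeeper play dive left with probability q. The kicker is indifferent when 13q − 6(1−q) = −8q + 8(1−q), giving q = 2/5.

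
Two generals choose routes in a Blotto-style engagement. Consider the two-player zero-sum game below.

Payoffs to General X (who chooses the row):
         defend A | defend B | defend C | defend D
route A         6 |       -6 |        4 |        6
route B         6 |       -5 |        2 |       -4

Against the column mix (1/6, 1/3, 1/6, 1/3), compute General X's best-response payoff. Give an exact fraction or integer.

5/3

route A: (6)·(1/6) + (-6)·(1/3) + (4)·(1/6) + (6)·(1/3) = 5/3.
route B: (6)·(1/6) + (-5)·(1/3) + (2)·(1/6) + (-4)·(1/3) = -5/3.
The best pure response is route A with expected payoff 5/3.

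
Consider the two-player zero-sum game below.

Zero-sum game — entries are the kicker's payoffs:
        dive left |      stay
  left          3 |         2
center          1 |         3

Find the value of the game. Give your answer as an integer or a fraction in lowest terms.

Row minima are 2 and 1, so the kicker's maximin is 2; column maxima are 3 and 3, so the goalkeeper's minimax is 3. These differ, so the equilibrium is in mixed strategies.
Let the kicker play left with probability p. The goalkeeper is indifferent when 3p + (1−p) = 2p + 3(1−p), giving p = 2/3.
Let the goalkeeper play dive left with probability q. The kicker is indifferent when 3q + 2(1−q) = q + 3(1−q), giving q = 1/3.
The value is 3·(1/3) + (2)·(2/3) = 7/3.

7/3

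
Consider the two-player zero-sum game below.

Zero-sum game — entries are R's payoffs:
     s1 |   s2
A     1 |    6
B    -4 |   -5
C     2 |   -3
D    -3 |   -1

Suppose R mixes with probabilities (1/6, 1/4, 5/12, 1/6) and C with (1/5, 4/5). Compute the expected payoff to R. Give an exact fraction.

Against (1/5, 4/5), each row's expected payoff is A: 5; B: -24/5; C: -2; D: -7/5.
Taking the (1/6, 1/4, 5/12, 1/6)-weighted average: (1/6)·(5) + (1/4)·(-24/5) + (5/12)·(-2) + (1/6)·(-7/5) = -43/30.

-43/30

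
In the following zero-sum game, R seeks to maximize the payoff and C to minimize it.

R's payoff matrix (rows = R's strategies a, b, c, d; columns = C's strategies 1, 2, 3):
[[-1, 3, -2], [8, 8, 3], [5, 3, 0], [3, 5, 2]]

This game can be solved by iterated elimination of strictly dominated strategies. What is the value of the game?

Column 2 is strictly dominated by 3 for C (-2<3, 3<8, 0<3, 2<5); eliminate 2.
Row a is strictly dominated by row b (8>-1, 3>-2); eliminate a.
Row c is strictly dominated by row b (8>5, 3>0); eliminate c.
Column 1 is strictly dominated by 3 for C (3<8, 2<3); eliminate 1.
Row d is strictly dominated by row b (3>2); eliminate d.
Only (b, 3) remains, with payoff 3.

3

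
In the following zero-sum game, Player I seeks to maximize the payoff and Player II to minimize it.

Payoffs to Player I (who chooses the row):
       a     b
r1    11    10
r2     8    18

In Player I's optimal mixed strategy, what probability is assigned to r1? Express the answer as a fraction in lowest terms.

Row minima are 10 and 8, so Player I's maximin is 10; column maxima are 11 and 18, so Player II's minimax is 11. These differ, so the equilibrium is in mixed strategies.
Let Player I play r1 with probability p. Player II is indifferent when 11p + 8(1−p) = 10p + 18(1−p), giving p = 10/11.

10/11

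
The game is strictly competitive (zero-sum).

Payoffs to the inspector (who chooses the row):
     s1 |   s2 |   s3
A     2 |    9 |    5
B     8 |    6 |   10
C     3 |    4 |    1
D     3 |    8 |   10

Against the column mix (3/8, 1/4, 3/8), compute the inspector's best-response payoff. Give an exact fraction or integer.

A: (2)·(3/8) + (9)·(1/4) + (5)·(3/8) = 39/8.
B: (8)·(3/8) + (6)·(1/4) + (10)·(3/8) = 33/4.
C: (3)·(3/8) + (4)·(1/4) + (1)·(3/8) = 5/2.
D: (3)·(3/8) + (8)·(1/4) + (10)·(3/8) = 55/8.
The best pure response is B with expected payoff 33/4.

33/4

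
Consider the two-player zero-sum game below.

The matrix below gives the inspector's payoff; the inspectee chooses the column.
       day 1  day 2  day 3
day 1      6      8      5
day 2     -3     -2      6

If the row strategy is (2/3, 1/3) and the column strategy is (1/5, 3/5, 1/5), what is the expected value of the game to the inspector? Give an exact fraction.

67/15

Against (1/5, 3/5, 1/5), each row's expected payoff is day 1: 7; day 2: -3/5.
Taking the (2/3, 1/3)-weighted average: (2/3)·(7) + (1/3)·(-3/5) = 67/15.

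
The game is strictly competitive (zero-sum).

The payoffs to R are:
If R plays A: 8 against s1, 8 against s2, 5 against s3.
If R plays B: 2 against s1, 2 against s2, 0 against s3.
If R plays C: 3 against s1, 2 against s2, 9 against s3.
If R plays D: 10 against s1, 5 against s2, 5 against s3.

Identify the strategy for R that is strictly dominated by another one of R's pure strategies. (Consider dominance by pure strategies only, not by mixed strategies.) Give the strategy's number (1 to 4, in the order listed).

2

Compare B with A: 8 > 2, 8 > 2, 5 > 0.
So A strictly dominates B for R; B is strictly dominated.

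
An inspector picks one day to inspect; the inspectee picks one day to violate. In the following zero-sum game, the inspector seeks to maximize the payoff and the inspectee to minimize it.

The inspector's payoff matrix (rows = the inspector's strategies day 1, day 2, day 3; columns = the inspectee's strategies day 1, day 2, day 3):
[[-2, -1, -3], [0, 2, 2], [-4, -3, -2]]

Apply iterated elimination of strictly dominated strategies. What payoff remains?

0

Column day 2 is strictly dominated by day 1 for the inspectee (-2<-1, 0<2, -4<-3); eliminate day 2.
Row day 3 is strictly dominated by row day 2 (0>-4, 2>-2); eliminate day 3.
Row day 1 is strictly dominated by row day 2 (0>-2, 2>-3); eliminate day 1.
Column day 3 is strictly dominated by day 1 for the inspectee (0<2); eliminate day 3.
Only (day 2, day 1) remains, with payoff 0.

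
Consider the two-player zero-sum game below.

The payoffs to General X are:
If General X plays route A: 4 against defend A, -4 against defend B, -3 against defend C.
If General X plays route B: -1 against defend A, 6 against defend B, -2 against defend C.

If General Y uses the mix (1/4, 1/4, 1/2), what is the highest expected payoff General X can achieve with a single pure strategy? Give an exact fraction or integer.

1/4

route A: (4)·(1/4) + (-4)·(1/4) + (-3)·(1/2) = -3/2.
route B: (-1)·(1/4) + (6)·(1/4) + (-2)·(1/2) = 1/4.
The best pure response is route B with expected payoff 1/4.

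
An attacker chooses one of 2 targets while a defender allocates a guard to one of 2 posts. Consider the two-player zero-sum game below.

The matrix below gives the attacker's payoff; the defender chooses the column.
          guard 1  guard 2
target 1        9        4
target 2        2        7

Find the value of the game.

Row minima are 4 and 2, so the attacker's maximin is 4; column maxima are 9 and 7, so the defender's minimax is 7. These differ, so the equilibrium is in mixed strategies.
Let the attacker play target 1 with probability p. The defender is indifferent when 9p + 2(1−p) = 4p + 7(1−p), giving p = 1/2.
Let the defender play guard 1 with probability q. The attacker is indifferent when 9q + 4(1−q) = 2q + 7(1−q), giving q = 3/10.
The value is 9·(3/10) + (4)·(7/10) = 11/2.

11/2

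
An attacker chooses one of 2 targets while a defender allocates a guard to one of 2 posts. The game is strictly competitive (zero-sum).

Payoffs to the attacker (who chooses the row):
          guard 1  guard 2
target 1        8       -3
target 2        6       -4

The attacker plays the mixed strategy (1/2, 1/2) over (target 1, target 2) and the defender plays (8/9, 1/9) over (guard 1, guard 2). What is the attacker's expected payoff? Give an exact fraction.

Against (8/9, 1/9), each row's expected payoff is target 1: 61/9; target 2: 44/9.
Taking the (1/2, 1/2)-weighted average: (1/2)·(61/9) + (1/2)·(44/9) = 35/6.

35/6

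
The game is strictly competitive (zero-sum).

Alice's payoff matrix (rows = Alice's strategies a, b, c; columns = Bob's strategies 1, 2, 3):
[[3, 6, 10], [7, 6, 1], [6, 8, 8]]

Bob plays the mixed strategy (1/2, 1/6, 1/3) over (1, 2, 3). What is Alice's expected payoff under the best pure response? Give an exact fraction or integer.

7

a: (3)·(1/2) + (6)·(1/6) + (10)·(1/3) = 35/6.
b: (7)·(1/2) + (6)·(1/6) + (1)·(1/3) = 29/6.
c: (6)·(1/2) + (8)·(1/6) + (8)·(1/3) = 7.
The best pure response is c with expected payoff 7.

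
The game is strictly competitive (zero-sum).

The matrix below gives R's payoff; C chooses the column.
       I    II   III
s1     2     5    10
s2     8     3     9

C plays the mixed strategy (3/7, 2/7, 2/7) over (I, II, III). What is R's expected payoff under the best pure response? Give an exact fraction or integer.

s1: (2)·(3/7) + (5)·(2/7) + (10)·(2/7) = 36/7.
s2: (8)·(3/7) + (3)·(2/7) + (9)·(2/7) = 48/7.
The best pure response is s2 with expected payoff 48/7.

48/7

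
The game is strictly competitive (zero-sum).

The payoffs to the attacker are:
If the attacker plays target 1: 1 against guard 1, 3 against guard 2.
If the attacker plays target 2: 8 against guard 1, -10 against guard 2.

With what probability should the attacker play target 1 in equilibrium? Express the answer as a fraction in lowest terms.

Row minima are 1 and -10, so the attacker's maximin is 1; column maxima are 8 and 3, so the defender's minimax is 3. These differ, so the equilibrium is in mixed strategies.
Let the attacker play target 1 with probability p. The defender is indifferent when p + 8(1−p) = 3p − 10(1−p), giving p = 9/10.

9/10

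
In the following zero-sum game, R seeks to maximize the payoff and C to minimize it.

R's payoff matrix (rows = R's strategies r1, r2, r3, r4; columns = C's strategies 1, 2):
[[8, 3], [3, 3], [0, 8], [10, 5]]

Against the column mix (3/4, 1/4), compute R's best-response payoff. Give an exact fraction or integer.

r1: (8)·(3/4) + (3)·(1/4) = 27/4.
r2: (3)·(3/4) + (3)·(1/4) = 3.
r3: (0)·(3/4) + (8)·(1/4) = 2.
r4: (10)·(3/4) + (5)·(1/4) = 35/4.
The best pure response is r4 with expected payoff 35/4.

35/4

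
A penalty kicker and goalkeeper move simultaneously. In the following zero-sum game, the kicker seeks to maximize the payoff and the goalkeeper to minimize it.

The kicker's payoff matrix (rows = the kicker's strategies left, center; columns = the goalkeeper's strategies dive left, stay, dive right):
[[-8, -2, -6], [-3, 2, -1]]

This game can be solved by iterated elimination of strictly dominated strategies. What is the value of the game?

-3

Column stay is strictly dominated by dive left for the goalkeeper (-8<-2, -3<2); eliminate stay.
Column dive right is strictly dominated by dive left for the goalkeeper (-8<-6, -3<-1); eliminate dive right.
Row left is strictly dominated by row center (-3>-8); eliminate left.
Only (center, dive left) remains, with payoff -3.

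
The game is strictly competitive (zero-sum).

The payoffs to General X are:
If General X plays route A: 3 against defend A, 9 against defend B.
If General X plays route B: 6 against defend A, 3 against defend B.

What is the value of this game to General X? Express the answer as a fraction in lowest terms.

5

Row minima are 3 and 3, so General X's maximin is 3; column maxima are 6 and 9, so General Y's minimax is 6. These differ, so the equilibrium is in mixed strategies.
Let General X play route A with probability p. General Y is indifferent when 3p + 6(1−p) = 9p + 3(1−p), giving p = 1/3.
Let General Y play defend A with probability q. General X is indifferent when 3q + 9(1−q) = 6q + 3(1−q), giving q = 2/3.
The value is 3·(2/3) + (9)·(1/3) = 5.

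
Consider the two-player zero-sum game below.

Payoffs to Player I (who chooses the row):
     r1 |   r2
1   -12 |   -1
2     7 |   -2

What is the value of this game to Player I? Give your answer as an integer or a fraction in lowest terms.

-31/20

Row minima are -12 and -2, so Player I's maximin is -2; column maxima are 7 and -1, so Player II's minimax is -1. These differ, so the equilibrium is in mixed strategies.
Let Player I play 1 with probability p. Player II is indifferent when −12p + 7(1−p) = −p − 2(1−p), giving p = 9/20.
Let Player II play r1 with probability q. Player I is indifferent when −12q − (1−q) = 7q − 2(1−q), giving q = 1/20.
The value is -12·(1/20) + (-1)·(19/20) = -31/20.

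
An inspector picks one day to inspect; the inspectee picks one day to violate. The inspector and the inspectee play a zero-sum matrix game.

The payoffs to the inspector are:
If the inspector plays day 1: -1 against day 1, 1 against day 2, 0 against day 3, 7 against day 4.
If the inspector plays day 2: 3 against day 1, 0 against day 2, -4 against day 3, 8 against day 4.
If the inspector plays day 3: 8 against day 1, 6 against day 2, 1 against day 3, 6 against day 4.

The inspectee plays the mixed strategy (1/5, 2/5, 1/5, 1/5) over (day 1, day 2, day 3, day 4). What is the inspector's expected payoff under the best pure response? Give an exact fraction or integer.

27/5

day 1: (-1)·(1/5) + (1)·(2/5) + (0)·(1/5) + (7)·(1/5) = 8/5.
day 2: (3)·(1/5) + (0)·(2/5) + (-4)·(1/5) + (8)·(1/5) = 7/5.
day 3: (8)·(1/5) + (6)·(2/5) + (1)·(1/5) + (6)·(1/5) = 27/5.
The best pure response is day 3 with expected payoff 27/5.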